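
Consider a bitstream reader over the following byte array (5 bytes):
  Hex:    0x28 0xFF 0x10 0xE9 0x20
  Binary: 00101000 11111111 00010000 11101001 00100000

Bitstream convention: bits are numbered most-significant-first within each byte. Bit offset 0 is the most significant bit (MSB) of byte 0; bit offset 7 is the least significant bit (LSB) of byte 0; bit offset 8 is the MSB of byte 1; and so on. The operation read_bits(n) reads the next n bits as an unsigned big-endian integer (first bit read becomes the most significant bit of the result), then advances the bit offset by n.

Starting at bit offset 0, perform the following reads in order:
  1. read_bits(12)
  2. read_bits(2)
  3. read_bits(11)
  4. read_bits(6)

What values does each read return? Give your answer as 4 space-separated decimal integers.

Answer: 655 3 1569 52

Derivation:
Read 1: bits[0:12] width=12 -> value=655 (bin 001010001111); offset now 12 = byte 1 bit 4; 28 bits remain
Read 2: bits[12:14] width=2 -> value=3 (bin 11); offset now 14 = byte 1 bit 6; 26 bits remain
Read 3: bits[14:25] width=11 -> value=1569 (bin 11000100001); offset now 25 = byte 3 bit 1; 15 bits remain
Read 4: bits[25:31] width=6 -> value=52 (bin 110100); offset now 31 = byte 3 bit 7; 9 bits remain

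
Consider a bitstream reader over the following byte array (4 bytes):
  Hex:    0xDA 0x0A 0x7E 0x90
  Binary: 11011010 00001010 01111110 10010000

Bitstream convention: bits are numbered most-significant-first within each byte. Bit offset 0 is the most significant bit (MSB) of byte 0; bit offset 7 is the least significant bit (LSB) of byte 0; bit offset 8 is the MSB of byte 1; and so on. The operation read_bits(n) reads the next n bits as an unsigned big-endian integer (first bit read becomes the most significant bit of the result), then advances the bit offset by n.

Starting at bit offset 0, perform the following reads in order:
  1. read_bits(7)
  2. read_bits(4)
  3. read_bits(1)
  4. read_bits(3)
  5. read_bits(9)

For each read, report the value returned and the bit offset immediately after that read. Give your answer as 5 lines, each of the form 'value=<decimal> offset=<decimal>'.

Read 1: bits[0:7] width=7 -> value=109 (bin 1101101); offset now 7 = byte 0 bit 7; 25 bits remain
Read 2: bits[7:11] width=4 -> value=0 (bin 0000); offset now 11 = byte 1 bit 3; 21 bits remain
Read 3: bits[11:12] width=1 -> value=0 (bin 0); offset now 12 = byte 1 bit 4; 20 bits remain
Read 4: bits[12:15] width=3 -> value=5 (bin 101); offset now 15 = byte 1 bit 7; 17 bits remain
Read 5: bits[15:24] width=9 -> value=126 (bin 001111110); offset now 24 = byte 3 bit 0; 8 bits remain

Answer: value=109 offset=7
value=0 offset=11
value=0 offset=12
value=5 offset=15
value=126 offset=24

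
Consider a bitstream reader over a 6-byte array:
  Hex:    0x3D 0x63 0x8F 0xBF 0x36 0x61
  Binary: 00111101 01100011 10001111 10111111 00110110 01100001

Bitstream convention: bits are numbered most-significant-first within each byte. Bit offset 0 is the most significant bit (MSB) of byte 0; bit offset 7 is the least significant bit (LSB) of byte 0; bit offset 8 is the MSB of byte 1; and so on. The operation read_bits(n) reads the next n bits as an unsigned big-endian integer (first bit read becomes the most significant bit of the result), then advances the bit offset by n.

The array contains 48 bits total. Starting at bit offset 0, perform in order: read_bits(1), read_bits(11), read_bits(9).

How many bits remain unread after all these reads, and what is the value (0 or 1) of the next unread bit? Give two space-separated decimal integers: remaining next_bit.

Answer: 27 1

Derivation:
Read 1: bits[0:1] width=1 -> value=0 (bin 0); offset now 1 = byte 0 bit 1; 47 bits remain
Read 2: bits[1:12] width=11 -> value=982 (bin 01111010110); offset now 12 = byte 1 bit 4; 36 bits remain
Read 3: bits[12:21] width=9 -> value=113 (bin 001110001); offset now 21 = byte 2 bit 5; 27 bits remain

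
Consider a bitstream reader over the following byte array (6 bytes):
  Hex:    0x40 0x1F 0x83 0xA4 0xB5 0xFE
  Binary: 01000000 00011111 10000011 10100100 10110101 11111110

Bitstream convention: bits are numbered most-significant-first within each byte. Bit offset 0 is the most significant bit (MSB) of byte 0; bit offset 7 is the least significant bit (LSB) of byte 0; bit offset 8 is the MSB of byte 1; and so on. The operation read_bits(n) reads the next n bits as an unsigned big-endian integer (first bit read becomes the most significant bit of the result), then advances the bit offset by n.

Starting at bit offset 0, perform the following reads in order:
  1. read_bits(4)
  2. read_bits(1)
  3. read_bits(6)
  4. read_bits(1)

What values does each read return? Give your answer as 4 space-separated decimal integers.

Answer: 4 0 0 1

Derivation:
Read 1: bits[0:4] width=4 -> value=4 (bin 0100); offset now 4 = byte 0 bit 4; 44 bits remain
Read 2: bits[4:5] width=1 -> value=0 (bin 0); offset now 5 = byte 0 bit 5; 43 bits remain
Read 3: bits[5:11] width=6 -> value=0 (bin 000000); offset now 11 = byte 1 bit 3; 37 bits remain
Read 4: bits[11:12] width=1 -> value=1 (bin 1); offset now 12 = byte 1 bit 4; 36 bits remain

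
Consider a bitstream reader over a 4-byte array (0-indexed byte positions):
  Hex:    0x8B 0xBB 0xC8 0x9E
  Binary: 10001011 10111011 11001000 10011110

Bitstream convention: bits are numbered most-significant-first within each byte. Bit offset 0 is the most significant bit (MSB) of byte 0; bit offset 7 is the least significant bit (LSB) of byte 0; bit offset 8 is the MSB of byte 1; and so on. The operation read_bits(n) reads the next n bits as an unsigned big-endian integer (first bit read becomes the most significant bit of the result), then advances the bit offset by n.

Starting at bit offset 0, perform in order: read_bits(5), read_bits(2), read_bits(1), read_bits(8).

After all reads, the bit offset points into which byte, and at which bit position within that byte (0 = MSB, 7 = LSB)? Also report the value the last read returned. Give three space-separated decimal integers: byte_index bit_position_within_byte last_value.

Read 1: bits[0:5] width=5 -> value=17 (bin 10001); offset now 5 = byte 0 bit 5; 27 bits remain
Read 2: bits[5:7] width=2 -> value=1 (bin 01); offset now 7 = byte 0 bit 7; 25 bits remain
Read 3: bits[7:8] width=1 -> value=1 (bin 1); offset now 8 = byte 1 bit 0; 24 bits remain
Read 4: bits[8:16] width=8 -> value=187 (bin 10111011); offset now 16 = byte 2 bit 0; 16 bits remain

Answer: 2 0 187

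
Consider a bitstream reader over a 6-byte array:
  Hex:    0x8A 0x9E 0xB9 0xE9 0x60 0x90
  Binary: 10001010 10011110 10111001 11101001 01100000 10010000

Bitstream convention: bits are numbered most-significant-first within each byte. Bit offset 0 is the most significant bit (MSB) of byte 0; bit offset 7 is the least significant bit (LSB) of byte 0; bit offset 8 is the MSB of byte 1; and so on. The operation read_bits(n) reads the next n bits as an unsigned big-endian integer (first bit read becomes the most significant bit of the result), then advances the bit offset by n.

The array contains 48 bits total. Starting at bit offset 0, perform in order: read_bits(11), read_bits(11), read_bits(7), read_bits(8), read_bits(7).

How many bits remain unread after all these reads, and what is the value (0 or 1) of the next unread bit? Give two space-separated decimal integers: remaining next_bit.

Answer: 4 0

Derivation:
Read 1: bits[0:11] width=11 -> value=1108 (bin 10001010100); offset now 11 = byte 1 bit 3; 37 bits remain
Read 2: bits[11:22] width=11 -> value=1966 (bin 11110101110); offset now 22 = byte 2 bit 6; 26 bits remain
Read 3: bits[22:29] width=7 -> value=61 (bin 0111101); offset now 29 = byte 3 bit 5; 19 bits remain
Read 4: bits[29:37] width=8 -> value=44 (bin 00101100); offset now 37 = byte 4 bit 5; 11 bits remain
Read 5: bits[37:44] width=7 -> value=9 (bin 0001001); offset now 44 = byte 5 bit 4; 4 bits remain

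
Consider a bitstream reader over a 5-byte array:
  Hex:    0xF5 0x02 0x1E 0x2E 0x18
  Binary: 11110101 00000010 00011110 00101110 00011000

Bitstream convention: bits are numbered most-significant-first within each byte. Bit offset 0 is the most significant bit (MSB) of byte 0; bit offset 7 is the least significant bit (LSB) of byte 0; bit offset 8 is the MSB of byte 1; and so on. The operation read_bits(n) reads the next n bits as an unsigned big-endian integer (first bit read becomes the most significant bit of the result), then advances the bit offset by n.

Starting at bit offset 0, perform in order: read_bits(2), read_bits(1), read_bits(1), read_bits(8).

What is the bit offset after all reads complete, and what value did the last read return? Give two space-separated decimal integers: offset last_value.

Read 1: bits[0:2] width=2 -> value=3 (bin 11); offset now 2 = byte 0 bit 2; 38 bits remain
Read 2: bits[2:3] width=1 -> value=1 (bin 1); offset now 3 = byte 0 bit 3; 37 bits remain
Read 3: bits[3:4] width=1 -> value=1 (bin 1); offset now 4 = byte 0 bit 4; 36 bits remain
Read 4: bits[4:12] width=8 -> value=80 (bin 01010000); offset now 12 = byte 1 bit 4; 28 bits remain

Answer: 12 80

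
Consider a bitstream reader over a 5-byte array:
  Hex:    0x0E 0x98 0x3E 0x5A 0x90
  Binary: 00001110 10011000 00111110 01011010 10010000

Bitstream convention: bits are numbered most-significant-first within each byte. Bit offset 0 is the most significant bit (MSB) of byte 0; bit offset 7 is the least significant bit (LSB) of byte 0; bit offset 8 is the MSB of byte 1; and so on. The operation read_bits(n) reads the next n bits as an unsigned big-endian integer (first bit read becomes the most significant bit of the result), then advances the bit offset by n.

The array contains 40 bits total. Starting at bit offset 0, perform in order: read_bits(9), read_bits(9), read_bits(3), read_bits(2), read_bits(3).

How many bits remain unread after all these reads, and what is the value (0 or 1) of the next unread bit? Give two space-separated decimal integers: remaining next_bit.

Read 1: bits[0:9] width=9 -> value=29 (bin 000011101); offset now 9 = byte 1 bit 1; 31 bits remain
Read 2: bits[9:18] width=9 -> value=96 (bin 001100000); offset now 18 = byte 2 bit 2; 22 bits remain
Read 3: bits[18:21] width=3 -> value=7 (bin 111); offset now 21 = byte 2 bit 5; 19 bits remain
Read 4: bits[21:23] width=2 -> value=3 (bin 11); offset now 23 = byte 2 bit 7; 17 bits remain
Read 5: bits[23:26] width=3 -> value=1 (bin 001); offset now 26 = byte 3 bit 2; 14 bits remain

Answer: 14 0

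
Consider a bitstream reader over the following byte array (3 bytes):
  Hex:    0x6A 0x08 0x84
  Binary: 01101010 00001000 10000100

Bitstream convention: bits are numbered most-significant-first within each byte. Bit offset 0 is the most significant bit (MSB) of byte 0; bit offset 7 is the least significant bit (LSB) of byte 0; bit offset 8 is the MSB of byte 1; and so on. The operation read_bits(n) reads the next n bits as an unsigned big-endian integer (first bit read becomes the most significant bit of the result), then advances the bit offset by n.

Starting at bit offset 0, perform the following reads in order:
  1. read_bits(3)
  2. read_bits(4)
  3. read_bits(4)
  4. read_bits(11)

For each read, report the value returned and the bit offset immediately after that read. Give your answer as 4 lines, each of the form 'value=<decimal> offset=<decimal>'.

Read 1: bits[0:3] width=3 -> value=3 (bin 011); offset now 3 = byte 0 bit 3; 21 bits remain
Read 2: bits[3:7] width=4 -> value=5 (bin 0101); offset now 7 = byte 0 bit 7; 17 bits remain
Read 3: bits[7:11] width=4 -> value=0 (bin 0000); offset now 11 = byte 1 bit 3; 13 bits remain
Read 4: bits[11:22] width=11 -> value=545 (bin 01000100001); offset now 22 = byte 2 bit 6; 2 bits remain

Answer: value=3 offset=3
value=5 offset=7
value=0 offset=11
value=545 offset=22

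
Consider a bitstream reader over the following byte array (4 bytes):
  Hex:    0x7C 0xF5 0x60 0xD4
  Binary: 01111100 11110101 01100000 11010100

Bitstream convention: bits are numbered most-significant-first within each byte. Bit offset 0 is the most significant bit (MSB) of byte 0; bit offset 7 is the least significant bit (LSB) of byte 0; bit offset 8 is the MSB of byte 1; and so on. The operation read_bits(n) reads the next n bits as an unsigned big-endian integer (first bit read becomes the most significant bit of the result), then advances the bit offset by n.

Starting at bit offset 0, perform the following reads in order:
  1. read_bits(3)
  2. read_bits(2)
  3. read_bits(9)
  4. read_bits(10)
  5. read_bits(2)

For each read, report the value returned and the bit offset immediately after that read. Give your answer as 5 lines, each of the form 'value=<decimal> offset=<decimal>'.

Read 1: bits[0:3] width=3 -> value=3 (bin 011); offset now 3 = byte 0 bit 3; 29 bits remain
Read 2: bits[3:5] width=2 -> value=3 (bin 11); offset now 5 = byte 0 bit 5; 27 bits remain
Read 3: bits[5:14] width=9 -> value=317 (bin 100111101); offset now 14 = byte 1 bit 6; 18 bits remain
Read 4: bits[14:24] width=10 -> value=352 (bin 0101100000); offset now 24 = byte 3 bit 0; 8 bits remain
Read 5: bits[24:26] width=2 -> value=3 (bin 11); offset now 26 = byte 3 bit 2; 6 bits remain

Answer: value=3 offset=3
value=3 offset=5
value=317 offset=14
value=352 offset=24
value=3 offset=26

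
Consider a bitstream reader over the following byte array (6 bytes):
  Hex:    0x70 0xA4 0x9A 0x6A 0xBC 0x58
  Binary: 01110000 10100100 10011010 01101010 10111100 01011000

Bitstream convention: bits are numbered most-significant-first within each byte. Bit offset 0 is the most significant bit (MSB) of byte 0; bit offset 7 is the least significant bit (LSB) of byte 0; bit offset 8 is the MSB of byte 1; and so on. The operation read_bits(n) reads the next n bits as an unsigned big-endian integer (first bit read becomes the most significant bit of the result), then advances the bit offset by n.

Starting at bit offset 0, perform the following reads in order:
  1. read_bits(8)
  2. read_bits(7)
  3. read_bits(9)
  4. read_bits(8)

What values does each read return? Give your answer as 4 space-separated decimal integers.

Answer: 112 82 154 106

Derivation:
Read 1: bits[0:8] width=8 -> value=112 (bin 01110000); offset now 8 = byte 1 bit 0; 40 bits remain
Read 2: bits[8:15] width=7 -> value=82 (bin 1010010); offset now 15 = byte 1 bit 7; 33 bits remain
Read 3: bits[15:24] width=9 -> value=154 (bin 010011010); offset now 24 = byte 3 bit 0; 24 bits remain
Read 4: bits[24:32] width=8 -> value=106 (bin 01101010); offset now 32 = byte 4 bit 0; 16 bits remain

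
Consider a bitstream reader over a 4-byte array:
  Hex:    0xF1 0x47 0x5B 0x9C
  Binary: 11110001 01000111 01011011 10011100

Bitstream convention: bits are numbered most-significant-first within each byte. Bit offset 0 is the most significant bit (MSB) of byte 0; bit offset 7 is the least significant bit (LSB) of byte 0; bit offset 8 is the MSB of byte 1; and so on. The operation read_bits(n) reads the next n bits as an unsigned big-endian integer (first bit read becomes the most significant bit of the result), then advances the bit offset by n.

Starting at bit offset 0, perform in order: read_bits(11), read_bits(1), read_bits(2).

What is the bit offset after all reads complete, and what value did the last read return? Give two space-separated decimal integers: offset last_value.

Read 1: bits[0:11] width=11 -> value=1930 (bin 11110001010); offset now 11 = byte 1 bit 3; 21 bits remain
Read 2: bits[11:12] width=1 -> value=0 (bin 0); offset now 12 = byte 1 bit 4; 20 bits remain
Read 3: bits[12:14] width=2 -> value=1 (bin 01); offset now 14 = byte 1 bit 6; 18 bits remain

Answer: 14 1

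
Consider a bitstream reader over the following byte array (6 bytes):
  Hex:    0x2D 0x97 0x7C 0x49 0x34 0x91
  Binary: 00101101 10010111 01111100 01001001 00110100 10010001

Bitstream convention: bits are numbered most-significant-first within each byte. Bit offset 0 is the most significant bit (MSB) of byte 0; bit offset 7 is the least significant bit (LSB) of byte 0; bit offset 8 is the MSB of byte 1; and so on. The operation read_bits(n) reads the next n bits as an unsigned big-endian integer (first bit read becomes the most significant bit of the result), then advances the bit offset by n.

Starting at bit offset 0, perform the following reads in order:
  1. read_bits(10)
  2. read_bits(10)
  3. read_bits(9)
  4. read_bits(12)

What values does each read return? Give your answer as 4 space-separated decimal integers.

Read 1: bits[0:10] width=10 -> value=182 (bin 0010110110); offset now 10 = byte 1 bit 2; 38 bits remain
Read 2: bits[10:20] width=10 -> value=375 (bin 0101110111); offset now 20 = byte 2 bit 4; 28 bits remain
Read 3: bits[20:29] width=9 -> value=393 (bin 110001001); offset now 29 = byte 3 bit 5; 19 bits remain
Read 4: bits[29:41] width=12 -> value=617 (bin 001001101001); offset now 41 = byte 5 bit 1; 7 bits remain

Answer: 182 375 393 617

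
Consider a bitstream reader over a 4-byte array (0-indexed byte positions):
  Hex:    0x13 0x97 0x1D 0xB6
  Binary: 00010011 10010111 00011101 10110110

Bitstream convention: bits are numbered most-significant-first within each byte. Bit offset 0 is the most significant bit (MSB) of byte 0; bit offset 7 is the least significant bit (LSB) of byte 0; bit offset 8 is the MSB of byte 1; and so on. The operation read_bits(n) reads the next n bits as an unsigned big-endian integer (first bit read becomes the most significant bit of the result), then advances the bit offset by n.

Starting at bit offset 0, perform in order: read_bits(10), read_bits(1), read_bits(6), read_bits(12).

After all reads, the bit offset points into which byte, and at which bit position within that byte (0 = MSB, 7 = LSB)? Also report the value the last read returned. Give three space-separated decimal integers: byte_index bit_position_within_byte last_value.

Read 1: bits[0:10] width=10 -> value=78 (bin 0001001110); offset now 10 = byte 1 bit 2; 22 bits remain
Read 2: bits[10:11] width=1 -> value=0 (bin 0); offset now 11 = byte 1 bit 3; 21 bits remain
Read 3: bits[11:17] width=6 -> value=46 (bin 101110); offset now 17 = byte 2 bit 1; 15 bits remain
Read 4: bits[17:29] width=12 -> value=950 (bin 001110110110); offset now 29 = byte 3 bit 5; 3 bits remain

Answer: 3 5 950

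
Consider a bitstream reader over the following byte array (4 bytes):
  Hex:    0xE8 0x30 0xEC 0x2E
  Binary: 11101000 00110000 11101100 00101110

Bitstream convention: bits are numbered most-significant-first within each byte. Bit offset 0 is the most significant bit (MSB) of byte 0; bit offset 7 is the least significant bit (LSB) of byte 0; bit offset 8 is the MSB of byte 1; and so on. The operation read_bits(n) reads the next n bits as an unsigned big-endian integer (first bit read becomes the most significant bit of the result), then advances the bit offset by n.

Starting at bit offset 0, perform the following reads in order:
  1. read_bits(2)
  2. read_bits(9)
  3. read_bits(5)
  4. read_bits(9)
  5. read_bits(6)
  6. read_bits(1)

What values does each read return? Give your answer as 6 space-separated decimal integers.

Answer: 3 321 16 472 23 0

Derivation:
Read 1: bits[0:2] width=2 -> value=3 (bin 11); offset now 2 = byte 0 bit 2; 30 bits remain
Read 2: bits[2:11] width=9 -> value=321 (bin 101000001); offset now 11 = byte 1 bit 3; 21 bits remain
Read 3: bits[11:16] width=5 -> value=16 (bin 10000); offset now 16 = byte 2 bit 0; 16 bits remain
Read 4: bits[16:25] width=9 -> value=472 (bin 111011000); offset now 25 = byte 3 bit 1; 7 bits remain
Read 5: bits[25:31] width=6 -> value=23 (bin 010111); offset now 31 = byte 3 bit 7; 1 bits remain
Read 6: bits[31:32] width=1 -> value=0 (bin 0); offset now 32 = byte 4 bit 0; 0 bits remain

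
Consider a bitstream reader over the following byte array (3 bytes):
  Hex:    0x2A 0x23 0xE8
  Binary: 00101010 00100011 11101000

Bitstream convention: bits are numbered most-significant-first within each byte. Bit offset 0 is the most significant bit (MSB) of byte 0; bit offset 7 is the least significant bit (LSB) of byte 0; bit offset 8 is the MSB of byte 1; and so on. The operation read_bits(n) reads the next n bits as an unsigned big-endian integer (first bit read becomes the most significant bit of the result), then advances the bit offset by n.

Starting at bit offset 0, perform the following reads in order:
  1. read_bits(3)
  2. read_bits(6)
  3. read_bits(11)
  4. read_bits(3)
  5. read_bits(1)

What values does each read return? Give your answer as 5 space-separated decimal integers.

Read 1: bits[0:3] width=3 -> value=1 (bin 001); offset now 3 = byte 0 bit 3; 21 bits remain
Read 2: bits[3:9] width=6 -> value=20 (bin 010100); offset now 9 = byte 1 bit 1; 15 bits remain
Read 3: bits[9:20] width=11 -> value=574 (bin 01000111110); offset now 20 = byte 2 bit 4; 4 bits remain
Read 4: bits[20:23] width=3 -> value=4 (bin 100); offset now 23 = byte 2 bit 7; 1 bits remain
Read 5: bits[23:24] width=1 -> value=0 (bin 0); offset now 24 = byte 3 bit 0; 0 bits remain

Answer: 1 20 574 4 0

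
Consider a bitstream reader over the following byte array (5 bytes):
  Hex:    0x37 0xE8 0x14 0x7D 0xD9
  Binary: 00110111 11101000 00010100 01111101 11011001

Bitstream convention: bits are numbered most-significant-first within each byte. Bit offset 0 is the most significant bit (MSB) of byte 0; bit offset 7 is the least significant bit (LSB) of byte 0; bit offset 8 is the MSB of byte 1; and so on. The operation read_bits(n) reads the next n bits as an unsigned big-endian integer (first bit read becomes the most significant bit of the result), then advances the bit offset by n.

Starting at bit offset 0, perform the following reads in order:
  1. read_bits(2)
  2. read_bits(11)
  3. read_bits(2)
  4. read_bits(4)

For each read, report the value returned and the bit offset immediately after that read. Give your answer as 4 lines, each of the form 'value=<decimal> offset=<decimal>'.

Read 1: bits[0:2] width=2 -> value=0 (bin 00); offset now 2 = byte 0 bit 2; 38 bits remain
Read 2: bits[2:13] width=11 -> value=1789 (bin 11011111101); offset now 13 = byte 1 bit 5; 27 bits remain
Read 3: bits[13:15] width=2 -> value=0 (bin 00); offset now 15 = byte 1 bit 7; 25 bits remain
Read 4: bits[15:19] width=4 -> value=0 (bin 0000); offset now 19 = byte 2 bit 3; 21 bits remain

Answer: value=0 offset=2
value=1789 offset=13
value=0 offset=15
value=0 offset=19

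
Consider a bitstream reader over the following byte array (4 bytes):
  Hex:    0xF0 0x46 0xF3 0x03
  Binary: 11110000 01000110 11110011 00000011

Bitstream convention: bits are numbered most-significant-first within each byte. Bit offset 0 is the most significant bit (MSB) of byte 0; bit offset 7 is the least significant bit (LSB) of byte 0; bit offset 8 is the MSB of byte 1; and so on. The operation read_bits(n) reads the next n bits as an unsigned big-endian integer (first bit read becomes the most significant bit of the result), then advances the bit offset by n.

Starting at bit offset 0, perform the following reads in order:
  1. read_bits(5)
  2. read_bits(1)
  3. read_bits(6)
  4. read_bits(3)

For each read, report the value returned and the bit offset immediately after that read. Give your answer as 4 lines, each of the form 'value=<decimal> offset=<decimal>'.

Read 1: bits[0:5] width=5 -> value=30 (bin 11110); offset now 5 = byte 0 bit 5; 27 bits remain
Read 2: bits[5:6] width=1 -> value=0 (bin 0); offset now 6 = byte 0 bit 6; 26 bits remain
Read 3: bits[6:12] width=6 -> value=4 (bin 000100); offset now 12 = byte 1 bit 4; 20 bits remain
Read 4: bits[12:15] width=3 -> value=3 (bin 011); offset now 15 = byte 1 bit 7; 17 bits remain

Answer: value=30 offset=5
value=0 offset=6
value=4 offset=12
value=3 offset=15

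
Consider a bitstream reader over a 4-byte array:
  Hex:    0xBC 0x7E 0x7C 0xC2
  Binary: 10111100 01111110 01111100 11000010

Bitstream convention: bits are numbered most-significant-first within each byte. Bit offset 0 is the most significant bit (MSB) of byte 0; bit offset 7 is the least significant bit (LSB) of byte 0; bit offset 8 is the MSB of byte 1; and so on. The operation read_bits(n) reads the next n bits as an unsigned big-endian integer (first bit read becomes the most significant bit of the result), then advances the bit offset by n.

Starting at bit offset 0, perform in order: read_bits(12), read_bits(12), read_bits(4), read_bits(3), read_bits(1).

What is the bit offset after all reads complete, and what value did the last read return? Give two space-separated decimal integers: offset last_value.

Answer: 32 0

Derivation:
Read 1: bits[0:12] width=12 -> value=3015 (bin 101111000111); offset now 12 = byte 1 bit 4; 20 bits remain
Read 2: bits[12:24] width=12 -> value=3708 (bin 111001111100); offset now 24 = byte 3 bit 0; 8 bits remain
Read 3: bits[24:28] width=4 -> value=12 (bin 1100); offset now 28 = byte 3 bit 4; 4 bits remain
Read 4: bits[28:31] width=3 -> value=1 (bin 001); offset now 31 = byte 3 bit 7; 1 bits remain
Read 5: bits[31:32] width=1 -> value=0 (bin 0); offset now 32 = byte 4 bit 0; 0 bits remain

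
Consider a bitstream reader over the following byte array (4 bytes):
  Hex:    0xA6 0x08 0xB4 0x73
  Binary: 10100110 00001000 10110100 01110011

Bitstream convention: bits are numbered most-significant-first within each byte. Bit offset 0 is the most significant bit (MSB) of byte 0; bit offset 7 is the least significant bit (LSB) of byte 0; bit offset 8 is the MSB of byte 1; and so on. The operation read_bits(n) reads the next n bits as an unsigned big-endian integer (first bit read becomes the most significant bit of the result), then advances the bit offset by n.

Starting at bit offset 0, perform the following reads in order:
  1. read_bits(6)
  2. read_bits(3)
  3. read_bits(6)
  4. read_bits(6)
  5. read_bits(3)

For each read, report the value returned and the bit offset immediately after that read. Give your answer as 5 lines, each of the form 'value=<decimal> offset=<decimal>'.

Answer: value=41 offset=6
value=4 offset=9
value=4 offset=15
value=22 offset=21
value=4 offset=24

Derivation:
Read 1: bits[0:6] width=6 -> value=41 (bin 101001); offset now 6 = byte 0 bit 6; 26 bits remain
Read 2: bits[6:9] width=3 -> value=4 (bin 100); offset now 9 = byte 1 bit 1; 23 bits remain
Read 3: bits[9:15] width=6 -> value=4 (bin 000100); offset now 15 = byte 1 bit 7; 17 bits remain
Read 4: bits[15:21] width=6 -> value=22 (bin 010110); offset now 21 = byte 2 bit 5; 11 bits remain
Read 5: bits[21:24] width=3 -> value=4 (bin 100); offset now 24 = byte 3 bit 0; 8 bits remain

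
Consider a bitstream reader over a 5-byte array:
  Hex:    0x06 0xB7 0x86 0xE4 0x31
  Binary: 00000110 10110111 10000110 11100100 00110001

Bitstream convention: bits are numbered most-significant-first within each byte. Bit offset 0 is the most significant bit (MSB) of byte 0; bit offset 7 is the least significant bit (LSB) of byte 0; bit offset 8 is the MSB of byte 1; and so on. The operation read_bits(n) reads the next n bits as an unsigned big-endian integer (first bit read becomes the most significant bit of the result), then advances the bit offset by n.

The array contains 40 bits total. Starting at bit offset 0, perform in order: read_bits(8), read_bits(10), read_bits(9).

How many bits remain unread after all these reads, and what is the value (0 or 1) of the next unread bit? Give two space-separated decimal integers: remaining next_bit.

Answer: 13 0

Derivation:
Read 1: bits[0:8] width=8 -> value=6 (bin 00000110); offset now 8 = byte 1 bit 0; 32 bits remain
Read 2: bits[8:18] width=10 -> value=734 (bin 1011011110); offset now 18 = byte 2 bit 2; 22 bits remain
Read 3: bits[18:27] width=9 -> value=55 (bin 000110111); offset now 27 = byte 3 bit 3; 13 bits remain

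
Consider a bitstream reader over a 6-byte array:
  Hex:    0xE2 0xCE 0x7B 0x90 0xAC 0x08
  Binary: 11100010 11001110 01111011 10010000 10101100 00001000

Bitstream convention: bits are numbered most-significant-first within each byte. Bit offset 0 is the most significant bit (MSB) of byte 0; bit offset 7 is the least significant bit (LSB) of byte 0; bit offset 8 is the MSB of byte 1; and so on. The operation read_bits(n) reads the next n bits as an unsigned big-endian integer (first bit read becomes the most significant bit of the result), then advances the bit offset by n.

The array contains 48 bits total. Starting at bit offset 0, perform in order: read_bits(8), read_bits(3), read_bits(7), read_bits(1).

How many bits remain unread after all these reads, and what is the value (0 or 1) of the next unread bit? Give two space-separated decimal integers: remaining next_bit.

Answer: 29 1

Derivation:
Read 1: bits[0:8] width=8 -> value=226 (bin 11100010); offset now 8 = byte 1 bit 0; 40 bits remain
Read 2: bits[8:11] width=3 -> value=6 (bin 110); offset now 11 = byte 1 bit 3; 37 bits remain
Read 3: bits[11:18] width=7 -> value=57 (bin 0111001); offset now 18 = byte 2 bit 2; 30 bits remain
Read 4: bits[18:19] width=1 -> value=1 (bin 1); offset now 19 = byte 2 bit 3; 29 bits remain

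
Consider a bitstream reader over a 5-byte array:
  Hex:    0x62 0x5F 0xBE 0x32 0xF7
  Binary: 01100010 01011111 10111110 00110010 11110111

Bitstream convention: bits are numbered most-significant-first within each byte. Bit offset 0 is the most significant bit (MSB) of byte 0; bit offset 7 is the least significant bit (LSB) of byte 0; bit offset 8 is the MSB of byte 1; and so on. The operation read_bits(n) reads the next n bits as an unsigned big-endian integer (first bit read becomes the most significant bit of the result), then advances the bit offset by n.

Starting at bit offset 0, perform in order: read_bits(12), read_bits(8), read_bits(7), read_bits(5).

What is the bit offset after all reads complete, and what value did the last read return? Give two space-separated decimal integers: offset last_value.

Read 1: bits[0:12] width=12 -> value=1573 (bin 011000100101); offset now 12 = byte 1 bit 4; 28 bits remain
Read 2: bits[12:20] width=8 -> value=251 (bin 11111011); offset now 20 = byte 2 bit 4; 20 bits remain
Read 3: bits[20:27] width=7 -> value=113 (bin 1110001); offset now 27 = byte 3 bit 3; 13 bits remain
Read 4: bits[27:32] width=5 -> value=18 (bin 10010); offset now 32 = byte 4 bit 0; 8 bits remain

Answer: 32 18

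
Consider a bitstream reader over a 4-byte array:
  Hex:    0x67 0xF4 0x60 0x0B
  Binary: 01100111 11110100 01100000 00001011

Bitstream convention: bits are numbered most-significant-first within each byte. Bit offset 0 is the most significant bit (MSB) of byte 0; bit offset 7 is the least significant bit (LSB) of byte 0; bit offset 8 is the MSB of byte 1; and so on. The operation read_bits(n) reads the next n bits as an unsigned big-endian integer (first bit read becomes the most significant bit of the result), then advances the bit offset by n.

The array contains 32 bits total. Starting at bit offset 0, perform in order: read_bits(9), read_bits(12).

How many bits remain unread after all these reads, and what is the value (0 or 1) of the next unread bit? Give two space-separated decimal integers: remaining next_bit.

Answer: 11 0

Derivation:
Read 1: bits[0:9] width=9 -> value=207 (bin 011001111); offset now 9 = byte 1 bit 1; 23 bits remain
Read 2: bits[9:21] width=12 -> value=3724 (bin 111010001100); offset now 21 = byte 2 bit 5; 11 bits remain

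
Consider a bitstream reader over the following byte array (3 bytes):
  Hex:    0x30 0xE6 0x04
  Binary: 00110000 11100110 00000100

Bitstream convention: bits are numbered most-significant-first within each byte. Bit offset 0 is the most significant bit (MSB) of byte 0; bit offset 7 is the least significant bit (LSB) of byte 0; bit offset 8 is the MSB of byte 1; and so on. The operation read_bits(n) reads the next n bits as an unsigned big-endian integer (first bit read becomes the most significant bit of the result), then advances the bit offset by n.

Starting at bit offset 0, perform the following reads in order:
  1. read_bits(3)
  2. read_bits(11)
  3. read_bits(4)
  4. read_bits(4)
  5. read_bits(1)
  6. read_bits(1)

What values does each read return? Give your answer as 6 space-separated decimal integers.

Read 1: bits[0:3] width=3 -> value=1 (bin 001); offset now 3 = byte 0 bit 3; 21 bits remain
Read 2: bits[3:14] width=11 -> value=1081 (bin 10000111001); offset now 14 = byte 1 bit 6; 10 bits remain
Read 3: bits[14:18] width=4 -> value=8 (bin 1000); offset now 18 = byte 2 bit 2; 6 bits remain
Read 4: bits[18:22] width=4 -> value=1 (bin 0001); offset now 22 = byte 2 bit 6; 2 bits remain
Read 5: bits[22:23] width=1 -> value=0 (bin 0); offset now 23 = byte 2 bit 7; 1 bits remain
Read 6: bits[23:24] width=1 -> value=0 (bin 0); offset now 24 = byte 3 bit 0; 0 bits remain

Answer: 1 1081 8 1 0 0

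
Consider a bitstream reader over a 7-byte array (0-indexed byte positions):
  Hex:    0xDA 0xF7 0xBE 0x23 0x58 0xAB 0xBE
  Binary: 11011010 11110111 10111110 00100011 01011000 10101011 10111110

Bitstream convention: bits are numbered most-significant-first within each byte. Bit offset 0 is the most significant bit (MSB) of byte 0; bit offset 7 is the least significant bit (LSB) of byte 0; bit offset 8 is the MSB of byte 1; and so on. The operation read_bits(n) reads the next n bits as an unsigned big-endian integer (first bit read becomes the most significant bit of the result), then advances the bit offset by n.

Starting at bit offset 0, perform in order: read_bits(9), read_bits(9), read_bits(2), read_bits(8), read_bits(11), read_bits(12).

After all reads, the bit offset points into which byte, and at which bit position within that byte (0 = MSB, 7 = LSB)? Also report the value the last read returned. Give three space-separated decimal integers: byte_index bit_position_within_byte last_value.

Answer: 6 3 1373

Derivation:
Read 1: bits[0:9] width=9 -> value=437 (bin 110110101); offset now 9 = byte 1 bit 1; 47 bits remain
Read 2: bits[9:18] width=9 -> value=478 (bin 111011110); offset now 18 = byte 2 bit 2; 38 bits remain
Read 3: bits[18:20] width=2 -> value=3 (bin 11); offset now 20 = byte 2 bit 4; 36 bits remain
Read 4: bits[20:28] width=8 -> value=226 (bin 11100010); offset now 28 = byte 3 bit 4; 28 bits remain
Read 5: bits[28:39] width=11 -> value=428 (bin 00110101100); offset now 39 = byte 4 bit 7; 17 bits remain
Read 6: bits[39:51] width=12 -> value=1373 (bin 010101011101); offset now 51 = byte 6 bit 3; 5 bits remain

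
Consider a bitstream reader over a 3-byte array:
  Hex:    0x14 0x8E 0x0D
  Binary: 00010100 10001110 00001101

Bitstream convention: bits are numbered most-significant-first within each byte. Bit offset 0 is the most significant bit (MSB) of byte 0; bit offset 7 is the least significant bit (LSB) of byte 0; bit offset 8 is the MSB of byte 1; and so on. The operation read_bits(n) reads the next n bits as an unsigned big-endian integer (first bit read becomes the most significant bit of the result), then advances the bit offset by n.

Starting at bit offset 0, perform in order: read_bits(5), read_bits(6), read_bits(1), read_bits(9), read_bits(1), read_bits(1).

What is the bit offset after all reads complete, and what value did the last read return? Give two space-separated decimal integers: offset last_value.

Answer: 23 0

Derivation:
Read 1: bits[0:5] width=5 -> value=2 (bin 00010); offset now 5 = byte 0 bit 5; 19 bits remain
Read 2: bits[5:11] width=6 -> value=36 (bin 100100); offset now 11 = byte 1 bit 3; 13 bits remain
Read 3: bits[11:12] width=1 -> value=0 (bin 0); offset now 12 = byte 1 bit 4; 12 bits remain
Read 4: bits[12:21] width=9 -> value=449 (bin 111000001); offset now 21 = byte 2 bit 5; 3 bits remain
Read 5: bits[21:22] width=1 -> value=1 (bin 1); offset now 22 = byte 2 bit 6; 2 bits remain
Read 6: bits[22:23] width=1 -> value=0 (bin 0); offset now 23 = byte 2 bit 7; 1 bits remain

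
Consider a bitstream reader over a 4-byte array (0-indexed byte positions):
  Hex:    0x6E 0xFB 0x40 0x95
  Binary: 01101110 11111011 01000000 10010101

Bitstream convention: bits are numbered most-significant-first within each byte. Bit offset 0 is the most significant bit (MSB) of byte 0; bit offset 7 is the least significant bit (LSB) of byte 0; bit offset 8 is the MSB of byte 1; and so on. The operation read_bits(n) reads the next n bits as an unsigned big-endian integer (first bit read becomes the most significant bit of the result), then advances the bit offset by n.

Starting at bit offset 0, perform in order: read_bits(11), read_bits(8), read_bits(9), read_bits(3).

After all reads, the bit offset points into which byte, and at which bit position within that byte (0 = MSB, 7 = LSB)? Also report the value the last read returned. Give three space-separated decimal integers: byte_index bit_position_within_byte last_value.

Answer: 3 7 2

Derivation:
Read 1: bits[0:11] width=11 -> value=887 (bin 01101110111); offset now 11 = byte 1 bit 3; 21 bits remain
Read 2: bits[11:19] width=8 -> value=218 (bin 11011010); offset now 19 = byte 2 bit 3; 13 bits remain
Read 3: bits[19:28] width=9 -> value=9 (bin 000001001); offset now 28 = byte 3 bit 4; 4 bits remain
Read 4: bits[28:31] width=3 -> value=2 (bin 010); offset now 31 = byte 3 bit 7; 1 bits remain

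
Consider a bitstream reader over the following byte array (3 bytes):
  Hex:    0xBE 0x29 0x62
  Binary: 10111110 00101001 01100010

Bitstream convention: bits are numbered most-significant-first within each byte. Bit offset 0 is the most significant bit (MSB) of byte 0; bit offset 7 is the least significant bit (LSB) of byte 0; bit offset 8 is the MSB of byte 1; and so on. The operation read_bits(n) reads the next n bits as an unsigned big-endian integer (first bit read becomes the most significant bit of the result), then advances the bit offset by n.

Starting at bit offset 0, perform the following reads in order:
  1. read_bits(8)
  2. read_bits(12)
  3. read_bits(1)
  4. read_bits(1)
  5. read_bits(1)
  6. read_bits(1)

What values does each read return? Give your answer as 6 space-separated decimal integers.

Read 1: bits[0:8] width=8 -> value=190 (bin 10111110); offset now 8 = byte 1 bit 0; 16 bits remain
Read 2: bits[8:20] width=12 -> value=662 (bin 001010010110); offset now 20 = byte 2 bit 4; 4 bits remain
Read 3: bits[20:21] width=1 -> value=0 (bin 0); offset now 21 = byte 2 bit 5; 3 bits remain
Read 4: bits[21:22] width=1 -> value=0 (bin 0); offset now 22 = byte 2 bit 6; 2 bits remain
Read 5: bits[22:23] width=1 -> value=1 (bin 1); offset now 23 = byte 2 bit 7; 1 bits remain
Read 6: bits[23:24] width=1 -> value=0 (bin 0); offset now 24 = byte 3 bit 0; 0 bits remain

Answer: 190 662 0 0 1 0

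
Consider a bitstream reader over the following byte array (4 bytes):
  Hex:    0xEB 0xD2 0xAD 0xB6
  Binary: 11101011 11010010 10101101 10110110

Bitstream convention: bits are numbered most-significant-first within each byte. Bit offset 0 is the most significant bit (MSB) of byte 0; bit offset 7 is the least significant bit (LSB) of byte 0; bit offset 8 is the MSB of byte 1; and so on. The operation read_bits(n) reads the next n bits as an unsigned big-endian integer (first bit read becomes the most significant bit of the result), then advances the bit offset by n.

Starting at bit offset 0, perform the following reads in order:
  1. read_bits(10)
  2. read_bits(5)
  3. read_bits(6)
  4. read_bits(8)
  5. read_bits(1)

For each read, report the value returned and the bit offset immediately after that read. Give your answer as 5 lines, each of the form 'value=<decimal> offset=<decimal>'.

Read 1: bits[0:10] width=10 -> value=943 (bin 1110101111); offset now 10 = byte 1 bit 2; 22 bits remain
Read 2: bits[10:15] width=5 -> value=9 (bin 01001); offset now 15 = byte 1 bit 7; 17 bits remain
Read 3: bits[15:21] width=6 -> value=21 (bin 010101); offset now 21 = byte 2 bit 5; 11 bits remain
Read 4: bits[21:29] width=8 -> value=182 (bin 10110110); offset now 29 = byte 3 bit 5; 3 bits remain
Read 5: bits[29:30] width=1 -> value=1 (bin 1); offset now 30 = byte 3 bit 6; 2 bits remain

Answer: value=943 offset=10
value=9 offset=15
value=21 offset=21
value=182 offset=29
value=1 offset=30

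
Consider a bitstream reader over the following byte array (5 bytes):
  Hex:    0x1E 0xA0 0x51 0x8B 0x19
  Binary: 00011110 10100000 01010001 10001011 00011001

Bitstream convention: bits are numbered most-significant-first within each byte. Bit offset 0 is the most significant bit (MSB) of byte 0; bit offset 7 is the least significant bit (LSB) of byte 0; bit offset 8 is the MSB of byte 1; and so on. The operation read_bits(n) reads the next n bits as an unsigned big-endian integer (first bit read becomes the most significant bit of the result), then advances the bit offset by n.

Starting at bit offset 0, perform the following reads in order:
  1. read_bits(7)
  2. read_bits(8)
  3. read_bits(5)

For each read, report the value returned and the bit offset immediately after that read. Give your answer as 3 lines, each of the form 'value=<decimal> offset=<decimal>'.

Answer: value=15 offset=7
value=80 offset=15
value=5 offset=20

Derivation:
Read 1: bits[0:7] width=7 -> value=15 (bin 0001111); offset now 7 = byte 0 bit 7; 33 bits remain
Read 2: bits[7:15] width=8 -> value=80 (bin 01010000); offset now 15 = byte 1 bit 7; 25 bits remain
Read 3: bits[15:20] width=5 -> value=5 (bin 00101); offset now 20 = byte 2 bit 4; 20 bits remain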